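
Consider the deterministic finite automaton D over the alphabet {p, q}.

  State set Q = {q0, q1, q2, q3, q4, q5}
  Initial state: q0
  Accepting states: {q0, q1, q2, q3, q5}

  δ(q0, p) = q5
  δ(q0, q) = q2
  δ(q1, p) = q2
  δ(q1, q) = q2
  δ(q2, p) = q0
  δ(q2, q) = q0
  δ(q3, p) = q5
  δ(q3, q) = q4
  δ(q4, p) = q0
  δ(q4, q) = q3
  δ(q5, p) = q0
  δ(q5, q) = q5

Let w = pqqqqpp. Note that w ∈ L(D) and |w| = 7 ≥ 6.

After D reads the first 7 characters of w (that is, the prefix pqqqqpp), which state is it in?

Run of D on the first 7 characters of w = p q q q q p p:
  step 0: q0  (start)
  step 1: q5  (read p: q0→q5)
  step 2: q5  (read q: q5→q5)
  step 3: q5  (read q: q5→q5)
  step 4: q5  (read q: q5→q5)
  step 5: q5  (read q: q5→q5)
  step 6: q0  (read p: q5→q0)
  step 7: q5  (read p: q0→q5)

After reading 7 characters, D is in state q5.

q5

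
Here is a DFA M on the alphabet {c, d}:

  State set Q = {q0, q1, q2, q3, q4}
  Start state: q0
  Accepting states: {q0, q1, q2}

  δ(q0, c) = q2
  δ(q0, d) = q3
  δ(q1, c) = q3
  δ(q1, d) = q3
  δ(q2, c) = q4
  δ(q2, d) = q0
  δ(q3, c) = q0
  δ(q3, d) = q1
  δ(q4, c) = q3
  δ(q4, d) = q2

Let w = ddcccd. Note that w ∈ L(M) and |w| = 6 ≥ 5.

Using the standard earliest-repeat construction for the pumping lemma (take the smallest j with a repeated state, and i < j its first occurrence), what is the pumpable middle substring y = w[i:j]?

Run of M on w = d d c c c d:
  step 0: q0  (start)
  step 1: q3  (read d: q0→q3)
  step 2: q1  (read d: q3→q1)
  step 3: q3  (read c: q1→q3)   ← first repeat (q3 seen earlier)
  step 4: q0  (read c: q3→q0)
  step 5: q2  (read c: q0→q2)
  step 6: q0  (read d: q2→q0)

So i = 1, j = 3, giving x = w[0:1] = d, y = w[1:3] = dc, z = w[3:6] = ccd.
Check: |xy| = 3 ≤ 5 and |y| = 2 ≥ 1. Reading y takes M from q3 back to q3, so every xyⁱz is accepted.
Since M has 5 states, any run of length ≥ 5 visits 5+1 states, so by pigeonhole some state repeats within the first 5 steps — that repeat gives the pumpable loop.

dc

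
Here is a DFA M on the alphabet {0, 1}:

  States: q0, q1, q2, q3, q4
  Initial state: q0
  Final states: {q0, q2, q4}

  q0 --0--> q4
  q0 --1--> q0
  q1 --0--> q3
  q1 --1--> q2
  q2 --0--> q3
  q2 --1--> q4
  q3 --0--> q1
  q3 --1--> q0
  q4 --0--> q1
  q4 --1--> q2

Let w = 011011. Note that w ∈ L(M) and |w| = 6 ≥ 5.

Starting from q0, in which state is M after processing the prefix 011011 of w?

q4

State sequence: q0 -0-> q4 -1-> q2 -1-> q4 -0-> q1 -1-> q2 -1-> q4

After reading 6 characters, M is in state q4.
(This kind of state-tracing is the core of the pumping-lemma construction: with 5 states, pigeonhole forces a repeat within the first 5 steps.)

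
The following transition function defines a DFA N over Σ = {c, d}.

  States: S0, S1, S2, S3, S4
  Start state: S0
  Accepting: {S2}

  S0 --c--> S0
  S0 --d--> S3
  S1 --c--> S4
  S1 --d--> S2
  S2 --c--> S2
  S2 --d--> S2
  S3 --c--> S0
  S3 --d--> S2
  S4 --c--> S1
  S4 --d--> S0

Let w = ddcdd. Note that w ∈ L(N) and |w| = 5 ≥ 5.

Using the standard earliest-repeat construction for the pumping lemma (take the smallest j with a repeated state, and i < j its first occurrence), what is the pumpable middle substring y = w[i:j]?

State sequence: S0 -d-> S3 -d-> S2 -c-> S2 -d-> S2 -d-> S2
First repeat at step 3: S2 was already visited.

So i = 2, j = 3, giving x = w[0:2] = dd, y = w[2:3] = c, z = w[3:5] = dd.
Check: |xy| = 3 ≤ 5 and |y| = 1 ≥ 1. Reading y takes N from S2 back to S2, so every xyⁱz is accepted.

c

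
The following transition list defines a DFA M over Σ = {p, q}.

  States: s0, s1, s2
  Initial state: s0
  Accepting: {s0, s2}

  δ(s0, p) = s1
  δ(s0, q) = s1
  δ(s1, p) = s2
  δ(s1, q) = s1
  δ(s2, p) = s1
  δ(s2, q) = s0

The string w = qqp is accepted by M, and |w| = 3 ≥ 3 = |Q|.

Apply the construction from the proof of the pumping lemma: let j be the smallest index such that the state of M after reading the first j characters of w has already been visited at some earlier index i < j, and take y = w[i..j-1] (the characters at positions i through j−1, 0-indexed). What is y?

State sequence: s0 -q-> s1 -q-> s1 -p-> s2
First repeat at step 2: s1 was already visited.

So i = 1, j = 2, giving x = w[0:1] = q, y = w[1:2] = q, z = w[2:3] = p.
Check: |xy| = 2 ≤ 3 and |y| = 1 ≥ 1. Reading y takes M from s1 back to s1, so every xyⁱz is accepted.
Since M has 3 states, any run of length ≥ 3 visits 3+1 states, so by pigeonhole some state repeats within the first 3 steps — that repeat gives the pumpable loop.

q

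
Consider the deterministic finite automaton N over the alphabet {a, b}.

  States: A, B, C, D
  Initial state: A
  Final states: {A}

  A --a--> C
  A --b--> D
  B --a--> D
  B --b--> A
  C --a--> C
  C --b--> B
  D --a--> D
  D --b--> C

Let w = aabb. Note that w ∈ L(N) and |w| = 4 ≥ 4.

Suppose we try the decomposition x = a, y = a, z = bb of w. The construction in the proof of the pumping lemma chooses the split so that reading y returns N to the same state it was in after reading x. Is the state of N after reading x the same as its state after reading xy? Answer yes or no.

Run of N on the first 2 characters of w = a a:
  step 0: A  (start)
  step 1: C  (read a: A→C)
  step 2: C  (read a: C→C)

After x (step 1): C. After xy (step 2): C.
They match, so y = a drives N around a cycle from C back to itself; pumping y any number of times keeps N in C before reading z, and xyⁱz ∈ L(N) for every i ≥ 0.

yes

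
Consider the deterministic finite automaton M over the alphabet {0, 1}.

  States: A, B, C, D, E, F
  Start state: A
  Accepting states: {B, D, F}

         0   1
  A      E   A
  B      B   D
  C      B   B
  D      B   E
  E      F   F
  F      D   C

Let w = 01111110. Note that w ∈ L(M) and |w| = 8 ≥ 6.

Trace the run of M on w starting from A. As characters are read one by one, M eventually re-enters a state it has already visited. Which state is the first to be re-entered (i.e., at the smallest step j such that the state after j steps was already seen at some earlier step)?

State sequence: A -0-> E -1-> F -1-> C -1-> B -1-> D -1-> E -1-> F -0-> D
First repeat at step 6: E was already visited.

The earliest repeat is at step j = 6: M is in E, which it already visited at step i = 1.
The DFA has 6 states, so the proof of the pumping lemma guarantees a repeated state among the first 6+1 visited; the segment between the two visits is the pumpable y.

E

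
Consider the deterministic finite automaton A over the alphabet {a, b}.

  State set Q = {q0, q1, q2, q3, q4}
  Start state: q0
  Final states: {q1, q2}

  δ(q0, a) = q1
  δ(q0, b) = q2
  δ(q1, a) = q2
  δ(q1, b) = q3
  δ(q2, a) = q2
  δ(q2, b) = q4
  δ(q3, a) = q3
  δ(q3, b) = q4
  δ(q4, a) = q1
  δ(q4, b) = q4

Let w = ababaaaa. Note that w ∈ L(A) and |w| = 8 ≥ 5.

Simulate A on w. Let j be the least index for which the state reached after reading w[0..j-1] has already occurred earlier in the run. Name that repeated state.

State sequence: q0 -a-> q1 -b-> q3 -a-> q3 -b-> q4 -a-> q1 -a-> q2 -a-> q2 -a-> q2
First repeat at step 3: q3 was already visited.

The earliest repeat is at step j = 3: A is in q3, which it already visited at step i = 2.
With |Q| = 5, pigeonhole forces a state repeat no later than step 5; the substring read between the first and second visits to that state can be pumped.

q3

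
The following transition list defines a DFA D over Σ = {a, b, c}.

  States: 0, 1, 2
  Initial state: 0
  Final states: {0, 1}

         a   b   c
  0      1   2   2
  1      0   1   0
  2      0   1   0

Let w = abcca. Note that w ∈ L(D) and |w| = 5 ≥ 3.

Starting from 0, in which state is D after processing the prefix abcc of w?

Run of D on the first 4 characters of w = a b c c:
  step 0: 0  (start)
  step 1: 1  (read a: 0→1)
  step 2: 1  (read b: 1→1)
  step 3: 0  (read c: 1→0)
  step 4: 2  (read c: 0→2)

After reading 4 characters, D is in state 2.

2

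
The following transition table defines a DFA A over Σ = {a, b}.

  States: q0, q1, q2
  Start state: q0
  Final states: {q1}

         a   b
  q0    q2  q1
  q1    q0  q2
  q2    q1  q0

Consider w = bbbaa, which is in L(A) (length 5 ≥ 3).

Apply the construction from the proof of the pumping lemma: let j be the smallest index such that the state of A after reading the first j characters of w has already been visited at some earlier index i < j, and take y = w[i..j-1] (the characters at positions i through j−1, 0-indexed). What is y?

State sequence: q0 -b-> q1 -b-> q2 -b-> q0 -a-> q2 -a-> q1
First repeat at step 3: q0 was already visited.

So i = 0, j = 3, giving x = w[0:0] = ε, y = w[0:3] = bbb, z = w[3:5] = aa.
Check: |xy| = 3 ≤ 3 and |y| = 3 ≥ 1. Reading y takes A from q0 back to q0, so every xyⁱz is accepted.
With |Q| = 3, pigeonhole forces a state repeat no later than step 3; the substring read between the first and second visits to that state can be pumped.

bbb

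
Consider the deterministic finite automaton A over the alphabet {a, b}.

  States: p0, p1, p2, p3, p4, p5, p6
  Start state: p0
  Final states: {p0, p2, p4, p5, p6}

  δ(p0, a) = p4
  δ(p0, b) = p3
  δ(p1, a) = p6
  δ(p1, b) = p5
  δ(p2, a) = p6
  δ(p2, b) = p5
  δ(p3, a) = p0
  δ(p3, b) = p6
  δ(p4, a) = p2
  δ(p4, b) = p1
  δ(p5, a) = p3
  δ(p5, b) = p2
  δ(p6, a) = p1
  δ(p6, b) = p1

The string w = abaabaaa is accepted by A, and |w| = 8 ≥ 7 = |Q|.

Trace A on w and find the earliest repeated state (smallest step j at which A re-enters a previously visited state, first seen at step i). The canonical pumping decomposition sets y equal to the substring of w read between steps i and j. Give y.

State sequence: p0 -a-> p4 -b-> p1 -a-> p6 -a-> p1 -b-> p5 -a-> p3 -a-> p0 -a-> p4
First repeat at step 4: p1 was already visited.

So i = 2, j = 4, giving x = w[0:2] = ab, y = w[2:4] = aa, z = w[4:8] = baaa.
Check: |xy| = 4 ≤ 7 and |y| = 2 ≥ 1. Reading y takes A from p1 back to p1, so every xyⁱz is accepted.

aa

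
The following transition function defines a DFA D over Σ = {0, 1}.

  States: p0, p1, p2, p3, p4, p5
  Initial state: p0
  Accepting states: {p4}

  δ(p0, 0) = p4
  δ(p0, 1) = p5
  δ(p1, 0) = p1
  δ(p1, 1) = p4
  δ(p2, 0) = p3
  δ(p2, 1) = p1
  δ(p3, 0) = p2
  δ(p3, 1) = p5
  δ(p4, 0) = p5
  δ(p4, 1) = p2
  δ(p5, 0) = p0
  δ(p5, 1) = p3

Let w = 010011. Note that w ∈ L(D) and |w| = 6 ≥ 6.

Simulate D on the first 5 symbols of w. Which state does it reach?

State sequence: p0 -0-> p4 -1-> p2 -0-> p3 -0-> p2 -1-> p1

After reading 5 characters, D is in state p1.

p1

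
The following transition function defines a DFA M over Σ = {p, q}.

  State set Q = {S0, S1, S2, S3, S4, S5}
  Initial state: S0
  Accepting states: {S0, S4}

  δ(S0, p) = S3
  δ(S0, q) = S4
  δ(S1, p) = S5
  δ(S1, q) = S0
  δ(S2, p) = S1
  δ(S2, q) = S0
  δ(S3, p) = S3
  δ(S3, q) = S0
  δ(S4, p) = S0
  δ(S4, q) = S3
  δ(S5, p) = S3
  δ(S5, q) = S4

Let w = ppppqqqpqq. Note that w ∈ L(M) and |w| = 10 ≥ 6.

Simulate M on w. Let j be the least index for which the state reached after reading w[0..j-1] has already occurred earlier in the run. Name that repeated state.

S3

Run of M on w = p p p p q q q p q q:
  step 0: S0  (start)
  step 1: S3  (read p: S0→S3)
  step 2: S3  (read p: S3→S3)   ← first repeat (S3 seen earlier)
  step 3: S3  (read p: S3→S3)
  step 4: S3  (read p: S3→S3)
  step 5: S0  (read q: S3→S0)
  step 6: S4  (read q: S0→S4)
  step 7: S3  (read q: S4→S3)
  step 8: S3  (read p: S3→S3)
  step 9: S0  (read q: S3→S0)
  step 10: S4  (read q: S0→S4)

The earliest repeat is at step j = 2: M is in S3, which it already visited at step i = 1.
Since M has 6 states, any run of length ≥ 6 visits 6+1 states, so by pigeonhole some state repeats within the first 6 steps — that repeat gives the pumpable loop.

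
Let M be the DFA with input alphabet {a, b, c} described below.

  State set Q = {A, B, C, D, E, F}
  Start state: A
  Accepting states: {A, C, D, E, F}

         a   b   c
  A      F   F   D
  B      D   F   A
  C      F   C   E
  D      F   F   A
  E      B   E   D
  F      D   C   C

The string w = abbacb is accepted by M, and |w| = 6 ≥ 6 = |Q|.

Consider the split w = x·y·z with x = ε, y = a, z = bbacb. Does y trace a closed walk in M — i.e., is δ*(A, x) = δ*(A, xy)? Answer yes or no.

no

State sequence: A -a-> F

After x (step 0): A. After xy (step 1): F.
They differ (A ≠ F), so y is not a cycle from the state after x; this split is not the one the pumping-lemma construction produces, and pumping y need not keep the string in L(M).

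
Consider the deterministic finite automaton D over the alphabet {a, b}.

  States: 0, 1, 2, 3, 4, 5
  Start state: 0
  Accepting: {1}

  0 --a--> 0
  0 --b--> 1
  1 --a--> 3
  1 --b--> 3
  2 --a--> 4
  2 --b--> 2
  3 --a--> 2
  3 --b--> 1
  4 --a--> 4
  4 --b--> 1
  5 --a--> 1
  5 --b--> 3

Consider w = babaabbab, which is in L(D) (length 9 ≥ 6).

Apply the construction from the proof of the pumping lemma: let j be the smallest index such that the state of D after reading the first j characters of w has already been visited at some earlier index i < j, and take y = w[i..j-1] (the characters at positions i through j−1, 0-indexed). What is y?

ab

State sequence: 0 -b-> 1 -a-> 3 -b-> 1 -a-> 3 -a-> 2 -b-> 2 -b-> 2 -a-> 4 -b-> 1
First repeat at step 3: 1 was already visited.

So i = 1, j = 3, giving x = w[0:1] = b, y = w[1:3] = ab, z = w[3:9] = aabbab.
Check: |xy| = 3 ≤ 6 and |y| = 2 ≥ 1. Reading y takes D from 1 back to 1, so every xyⁱz is accepted.
Since D has 6 states, any run of length ≥ 6 visits 6+1 states, so by pigeonhole some state repeats within the first 6 steps — that repeat gives the pumpable loop.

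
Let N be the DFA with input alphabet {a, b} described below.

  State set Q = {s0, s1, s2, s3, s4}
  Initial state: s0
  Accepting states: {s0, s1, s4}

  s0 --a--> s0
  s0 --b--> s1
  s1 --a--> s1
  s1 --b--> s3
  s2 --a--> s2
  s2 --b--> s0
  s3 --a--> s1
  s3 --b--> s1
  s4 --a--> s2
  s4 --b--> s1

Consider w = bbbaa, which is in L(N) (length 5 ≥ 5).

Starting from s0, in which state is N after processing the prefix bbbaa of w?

State sequence: s0 -b-> s1 -b-> s3 -b-> s1 -a-> s1 -a-> s1

After reading 5 characters, N is in state s1.

s1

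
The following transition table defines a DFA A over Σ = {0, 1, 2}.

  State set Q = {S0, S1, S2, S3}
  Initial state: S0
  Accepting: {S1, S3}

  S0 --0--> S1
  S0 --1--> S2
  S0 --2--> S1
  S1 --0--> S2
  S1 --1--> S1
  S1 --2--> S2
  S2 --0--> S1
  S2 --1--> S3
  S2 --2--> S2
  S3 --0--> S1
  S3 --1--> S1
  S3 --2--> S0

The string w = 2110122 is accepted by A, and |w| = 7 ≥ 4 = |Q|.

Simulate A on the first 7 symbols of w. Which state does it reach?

S1

Run of A on the first 7 characters of w = 2 1 1 0 1 2 2:
  step 0: S0  (start)
  step 1: S1  (read 2: S0→S1)
  step 2: S1  (read 1: S1→S1)
  step 3: S1  (read 1: S1→S1)
  step 4: S2  (read 0: S1→S2)
  step 5: S3  (read 1: S2→S3)
  step 6: S0  (read 2: S3→S0)
  step 7: S1  (read 2: S0→S1)

After reading 7 characters, A is in state S1.
(This kind of state-tracing is the core of the pumping-lemma construction: with 4 states, pigeonhole forces a repeat within the first 4 steps.)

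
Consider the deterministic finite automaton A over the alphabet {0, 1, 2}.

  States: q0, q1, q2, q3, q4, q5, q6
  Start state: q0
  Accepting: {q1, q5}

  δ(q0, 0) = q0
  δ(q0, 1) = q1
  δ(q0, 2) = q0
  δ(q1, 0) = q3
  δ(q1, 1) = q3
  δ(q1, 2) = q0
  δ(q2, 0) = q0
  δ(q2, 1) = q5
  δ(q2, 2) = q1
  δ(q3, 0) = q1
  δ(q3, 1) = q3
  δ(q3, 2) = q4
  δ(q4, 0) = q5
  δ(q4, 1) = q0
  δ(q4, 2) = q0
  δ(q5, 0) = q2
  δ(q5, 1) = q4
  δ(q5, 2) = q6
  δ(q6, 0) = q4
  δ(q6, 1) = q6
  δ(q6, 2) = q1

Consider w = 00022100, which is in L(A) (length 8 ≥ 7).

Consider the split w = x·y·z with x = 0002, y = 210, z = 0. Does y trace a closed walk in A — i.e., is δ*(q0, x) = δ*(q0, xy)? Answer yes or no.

State sequence: q0 -0-> q0 -0-> q0 -0-> q0 -2-> q0 -2-> q0 -1-> q1 -0-> q3

After x (step 4): q0. After xy (step 7): q3.
They differ (q0 ≠ q3), so y is not a cycle from the state after x; this split is not the one the pumping-lemma construction produces, and pumping y need not keep the string in L(A).

no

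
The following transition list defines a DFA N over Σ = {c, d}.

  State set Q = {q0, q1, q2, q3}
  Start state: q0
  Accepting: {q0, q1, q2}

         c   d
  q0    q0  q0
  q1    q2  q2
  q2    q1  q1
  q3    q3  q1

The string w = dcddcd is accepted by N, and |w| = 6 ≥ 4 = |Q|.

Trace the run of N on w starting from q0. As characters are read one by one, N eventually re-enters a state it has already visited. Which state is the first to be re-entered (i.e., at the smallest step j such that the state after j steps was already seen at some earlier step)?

q0

State sequence: q0 -d-> q0 -c-> q0 -d-> q0 -d-> q0 -c-> q0 -d-> q0
First repeat at step 1: q0 was already visited.

The earliest repeat is at step j = 1: N is in q0, which it already visited at step i = 0.
With |Q| = 4, pigeonhole forces a state repeat no later than step 4; the substring read between the first and second visits to that state can be pumped.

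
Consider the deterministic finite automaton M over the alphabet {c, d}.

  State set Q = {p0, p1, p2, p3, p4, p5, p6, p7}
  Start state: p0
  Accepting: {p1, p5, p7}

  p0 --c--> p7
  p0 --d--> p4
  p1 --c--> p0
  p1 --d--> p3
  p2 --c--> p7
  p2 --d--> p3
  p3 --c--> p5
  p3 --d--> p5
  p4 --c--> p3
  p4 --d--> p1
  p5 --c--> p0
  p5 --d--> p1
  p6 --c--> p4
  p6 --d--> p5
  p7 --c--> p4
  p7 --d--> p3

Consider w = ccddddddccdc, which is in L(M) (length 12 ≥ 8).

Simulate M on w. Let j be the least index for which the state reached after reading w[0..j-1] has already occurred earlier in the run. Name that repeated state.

p1

State sequence: p0 -c-> p7 -c-> p4 -d-> p1 -d-> p3 -d-> p5 -d-> p1 -d-> p3 -d-> p5 -c-> p0 -c-> p7 -d-> p3 -c-> p5
First repeat at step 6: p1 was already visited.

The earliest repeat is at step j = 6: M is in p1, which it already visited at step i = 3.
The DFA has 8 states, so the proof of the pumping lemma guarantees a repeated state among the first 8+1 visited; the segment between the two visits is the pumpable y.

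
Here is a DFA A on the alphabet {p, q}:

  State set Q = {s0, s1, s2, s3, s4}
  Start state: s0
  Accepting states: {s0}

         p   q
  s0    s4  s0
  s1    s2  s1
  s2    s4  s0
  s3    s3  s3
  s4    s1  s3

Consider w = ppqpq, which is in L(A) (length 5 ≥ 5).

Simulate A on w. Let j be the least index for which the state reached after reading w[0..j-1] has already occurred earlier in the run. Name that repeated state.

s1

State sequence: s0 -p-> s4 -p-> s1 -q-> s1 -p-> s2 -q-> s0
First repeat at step 3: s1 was already visited.

The earliest repeat is at step j = 3: A is in s1, which it already visited at step i = 2.
Pumping length from the standard proof: p = 5 (the number of states). The repeated state found above gives |xy| = j ≤ 5 and |y| = j − i ≥ 1.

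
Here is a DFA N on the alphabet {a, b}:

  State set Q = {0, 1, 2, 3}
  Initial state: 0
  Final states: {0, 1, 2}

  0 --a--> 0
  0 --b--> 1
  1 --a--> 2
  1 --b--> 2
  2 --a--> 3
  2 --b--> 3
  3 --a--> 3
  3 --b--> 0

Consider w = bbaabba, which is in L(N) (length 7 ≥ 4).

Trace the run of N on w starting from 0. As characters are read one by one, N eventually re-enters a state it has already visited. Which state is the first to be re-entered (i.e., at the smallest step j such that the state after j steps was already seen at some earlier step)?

Run of N on w = b b a a b b a:
  step 0: 0  (start)
  step 1: 1  (read b: 0→1)
  step 2: 2  (read b: 1→2)
  step 3: 3  (read a: 2→3)
  step 4: 3  (read a: 3→3)   ← first repeat (3 seen earlier)
  step 5: 0  (read b: 3→0)
  step 6: 1  (read b: 0→1)
  step 7: 2  (read a: 1→2)

The earliest repeat is at step j = 4: N is in 3, which it already visited at step i = 3.
Since N has 4 states, any run of length ≥ 4 visits 4+1 states, so by pigeonhole some state repeats within the first 4 steps — that repeat gives the pumpable loop.

3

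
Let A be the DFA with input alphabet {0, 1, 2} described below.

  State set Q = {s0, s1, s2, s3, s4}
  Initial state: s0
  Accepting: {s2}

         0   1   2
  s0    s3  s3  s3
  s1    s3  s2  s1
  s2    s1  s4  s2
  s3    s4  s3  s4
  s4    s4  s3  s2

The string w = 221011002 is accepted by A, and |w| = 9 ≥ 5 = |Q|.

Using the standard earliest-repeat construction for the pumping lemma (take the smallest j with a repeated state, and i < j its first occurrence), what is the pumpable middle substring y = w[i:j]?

State sequence: s0 -2-> s3 -2-> s4 -1-> s3 -0-> s4 -1-> s3 -1-> s3 -0-> s4 -0-> s4 -2-> s2
First repeat at step 3: s3 was already visited.

So i = 1, j = 3, giving x = w[0:1] = 2, y = w[1:3] = 21, z = w[3:9] = 011002.
Check: |xy| = 3 ≤ 5 and |y| = 2 ≥ 1. Reading y takes A from s3 back to s3, so every xyⁱz is accepted.
Since A has 5 states, any run of length ≥ 5 visits 5+1 states, so by pigeonhole some state repeats within the first 5 steps — that repeat gives the pumpable loop.

21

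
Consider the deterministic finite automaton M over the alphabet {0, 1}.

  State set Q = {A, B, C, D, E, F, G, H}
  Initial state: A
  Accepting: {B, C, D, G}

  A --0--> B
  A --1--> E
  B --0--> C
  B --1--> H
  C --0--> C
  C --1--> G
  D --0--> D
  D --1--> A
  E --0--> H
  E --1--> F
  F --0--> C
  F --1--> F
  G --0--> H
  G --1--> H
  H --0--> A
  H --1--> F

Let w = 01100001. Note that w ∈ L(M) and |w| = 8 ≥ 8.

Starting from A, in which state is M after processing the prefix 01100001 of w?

Run of M on the first 8 characters of w = 0 1 1 0 0 0 0 1:
  step 0: A  (start)
  step 1: B  (read 0: A→B)
  step 2: H  (read 1: B→H)
  step 3: F  (read 1: H→F)
  step 4: C  (read 0: F→C)
  step 5: C  (read 0: C→C)
  step 6: C  (read 0: C→C)
  step 7: C  (read 0: C→C)
  step 8: G  (read 1: C→G)

After reading 8 characters, M is in state G.

G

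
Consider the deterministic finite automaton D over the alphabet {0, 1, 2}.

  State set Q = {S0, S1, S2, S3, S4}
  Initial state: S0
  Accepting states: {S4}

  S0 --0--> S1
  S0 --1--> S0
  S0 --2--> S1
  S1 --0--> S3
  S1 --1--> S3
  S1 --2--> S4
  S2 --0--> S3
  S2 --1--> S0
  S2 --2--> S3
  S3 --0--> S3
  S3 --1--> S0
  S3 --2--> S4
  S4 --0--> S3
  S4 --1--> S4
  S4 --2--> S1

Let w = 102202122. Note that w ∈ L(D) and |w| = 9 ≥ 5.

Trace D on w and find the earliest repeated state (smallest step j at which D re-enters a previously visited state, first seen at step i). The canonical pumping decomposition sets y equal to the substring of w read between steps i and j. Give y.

1

State sequence: S0 -1-> S0 -0-> S1 -2-> S4 -2-> S1 -0-> S3 -2-> S4 -1-> S4 -2-> S1 -2-> S4
First repeat at step 1: S0 was already visited.

So i = 0, j = 1, giving x = w[0:0] = ε, y = w[0:1] = 1, z = w[1:9] = 02202122.
Check: |xy| = 1 ≤ 5 and |y| = 1 ≥ 1. Reading y takes D from S0 back to S0, so every xyⁱz is accepted.
Since D has 5 states, any run of length ≥ 5 visits 5+1 states, so by pigeonhole some state repeats within the first 5 steps — that repeat gives the pumpable loop.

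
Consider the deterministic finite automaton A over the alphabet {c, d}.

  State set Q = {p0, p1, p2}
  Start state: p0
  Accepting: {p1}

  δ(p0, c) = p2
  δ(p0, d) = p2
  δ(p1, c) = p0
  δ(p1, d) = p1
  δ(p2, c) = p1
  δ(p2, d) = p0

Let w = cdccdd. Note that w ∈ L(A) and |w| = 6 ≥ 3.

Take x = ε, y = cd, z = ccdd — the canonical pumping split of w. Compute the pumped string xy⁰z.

ccdd

xy⁰z = xz = ε·ccdd = ccdd.
Reading y = cd takes A from p0 back to p0, so after x the machine is still in p0, and z then leads to the accepting state p1. Hence ccdd ∈ L(A).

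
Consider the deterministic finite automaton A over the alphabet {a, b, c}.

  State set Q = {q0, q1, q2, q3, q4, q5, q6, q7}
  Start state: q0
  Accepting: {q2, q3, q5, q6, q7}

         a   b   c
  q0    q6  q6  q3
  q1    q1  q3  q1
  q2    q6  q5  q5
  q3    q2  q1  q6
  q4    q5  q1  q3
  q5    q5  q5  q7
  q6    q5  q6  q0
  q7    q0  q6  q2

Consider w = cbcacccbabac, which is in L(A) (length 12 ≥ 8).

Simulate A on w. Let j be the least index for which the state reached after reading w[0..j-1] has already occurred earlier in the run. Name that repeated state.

q1

Run of A on w = c b c a c c c b a b a c:
  step 0: q0  (start)
  step 1: q3  (read c: q0→q3)
  step 2: q1  (read b: q3→q1)
  step 3: q1  (read c: q1→q1)   ← first repeat (q1 seen earlier)
  step 4: q1  (read a: q1→q1)
  step 5: q1  (read c: q1→q1)
  step 6: q1  (read c: q1→q1)
  step 7: q1  (read c: q1→q1)
  step 8: q3  (read b: q1→q3)
  step 9: q2  (read a: q3→q2)
  step 10: q5  (read b: q2→q5)
  step 11: q5  (read a: q5→q5)
  step 12: q7  (read c: q5→q7)

The earliest repeat is at step j = 3: A is in q1, which it already visited at step i = 2.
Pumping length from the standard proof: p = 8 (the number of states). The repeated state found above gives |xy| = j ≤ 8 and |y| = j − i ≥ 1.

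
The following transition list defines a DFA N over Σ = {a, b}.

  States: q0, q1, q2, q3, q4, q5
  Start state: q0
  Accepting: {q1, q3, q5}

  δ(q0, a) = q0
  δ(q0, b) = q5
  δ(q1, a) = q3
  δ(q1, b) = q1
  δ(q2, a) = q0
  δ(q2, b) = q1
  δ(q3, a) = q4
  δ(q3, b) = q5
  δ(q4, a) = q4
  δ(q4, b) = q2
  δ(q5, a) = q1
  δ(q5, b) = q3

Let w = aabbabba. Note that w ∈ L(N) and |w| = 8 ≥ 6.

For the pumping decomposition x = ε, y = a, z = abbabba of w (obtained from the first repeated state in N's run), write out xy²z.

aaabbabba

xy^2z = ε·a·a·abbabba = aaabbabba.
Reading y = a takes N from q0 back to q0, so after x·y·y the machine is still in q0, and z then leads to the accepting state q3. Hence aaabbabba ∈ L(N).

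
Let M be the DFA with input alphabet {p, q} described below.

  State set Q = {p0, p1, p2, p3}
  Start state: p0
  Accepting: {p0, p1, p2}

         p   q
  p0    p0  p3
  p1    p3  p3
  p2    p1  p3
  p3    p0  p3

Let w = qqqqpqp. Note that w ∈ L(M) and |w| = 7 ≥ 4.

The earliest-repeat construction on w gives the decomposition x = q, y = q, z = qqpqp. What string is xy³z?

xy^3z = q·q·q·q·qqpqp = qqqqqqpqp.
Reading y = q takes M from p3 back to p3, so after x·y·y·y the machine is still in p3, and z then leads to the accepting state p0. Hence qqqqqqpqp ∈ L(M).

qqqqqqpqp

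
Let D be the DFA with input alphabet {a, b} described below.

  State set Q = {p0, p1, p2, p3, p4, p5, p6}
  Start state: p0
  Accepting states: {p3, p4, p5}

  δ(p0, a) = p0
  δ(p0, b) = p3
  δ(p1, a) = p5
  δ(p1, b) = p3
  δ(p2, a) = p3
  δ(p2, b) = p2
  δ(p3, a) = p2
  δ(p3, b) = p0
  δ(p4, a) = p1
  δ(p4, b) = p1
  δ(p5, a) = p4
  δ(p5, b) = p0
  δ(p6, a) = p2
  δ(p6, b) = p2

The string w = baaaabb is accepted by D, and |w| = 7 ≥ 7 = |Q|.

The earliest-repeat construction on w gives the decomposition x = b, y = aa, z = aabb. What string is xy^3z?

baaaaaaaabb

xy^3z = b·aa·aa·aa·aabb = baaaaaaaabb.
Reading y = aa takes D from p3 back to p3, so after x·y·y·y the machine is still in p3, and z then leads to the accepting state p3. Hence baaaaaaaabb ∈ L(D).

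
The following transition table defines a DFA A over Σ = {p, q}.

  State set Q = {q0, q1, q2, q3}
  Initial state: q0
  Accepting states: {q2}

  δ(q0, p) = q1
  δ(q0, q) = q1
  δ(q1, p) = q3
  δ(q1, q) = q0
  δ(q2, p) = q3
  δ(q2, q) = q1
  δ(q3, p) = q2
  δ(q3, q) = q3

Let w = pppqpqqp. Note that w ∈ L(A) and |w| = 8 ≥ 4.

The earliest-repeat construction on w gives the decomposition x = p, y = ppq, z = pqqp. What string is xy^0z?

ppqqp

xy⁰z = xz = p·pqqp = ppqqp.
Reading y = ppq takes A from q1 back to q1, so after x the machine is still in q1, and z then leads to the accepting state q2. Hence ppqqp ∈ L(A).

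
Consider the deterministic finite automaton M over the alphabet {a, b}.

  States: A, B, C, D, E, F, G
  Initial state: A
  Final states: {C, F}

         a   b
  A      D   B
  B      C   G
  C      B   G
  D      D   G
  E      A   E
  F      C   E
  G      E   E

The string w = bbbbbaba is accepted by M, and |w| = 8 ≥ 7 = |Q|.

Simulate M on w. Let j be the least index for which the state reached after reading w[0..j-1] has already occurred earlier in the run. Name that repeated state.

E

State sequence: A -b-> B -b-> G -b-> E -b-> E -b-> E -a-> A -b-> B -a-> C
First repeat at step 4: E was already visited.

The earliest repeat is at step j = 4: M is in E, which it already visited at step i = 3.
The DFA has 7 states, so the proof of the pumping lemma guarantees a repeated state among the first 7+1 visited; the segment between the two visits is the pumpable y.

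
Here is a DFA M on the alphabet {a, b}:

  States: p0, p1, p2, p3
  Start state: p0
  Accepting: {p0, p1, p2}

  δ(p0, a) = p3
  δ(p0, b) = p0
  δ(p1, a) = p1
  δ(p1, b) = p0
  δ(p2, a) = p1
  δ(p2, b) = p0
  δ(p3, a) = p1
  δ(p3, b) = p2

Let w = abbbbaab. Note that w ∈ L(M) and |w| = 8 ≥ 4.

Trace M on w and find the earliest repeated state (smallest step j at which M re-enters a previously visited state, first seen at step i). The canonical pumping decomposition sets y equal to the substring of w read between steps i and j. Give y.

abb

Run of M on w = a b b b b a a b:
  step 0: p0  (start)
  step 1: p3  (read a: p0→p3)
  step 2: p2  (read b: p3→p2)
  step 3: p0  (read b: p2→p0)   ← first repeat (p0 seen earlier)
  step 4: p0  (read b: p0→p0)
  step 5: p0  (read b: p0→p0)
  step 6: p3  (read a: p0→p3)
  step 7: p1  (read a: p3→p1)
  step 8: p0  (read b: p1→p0)

So i = 0, j = 3, giving x = w[0:0] = ε, y = w[0:3] = abb, z = w[3:8] = bbaab.
Check: |xy| = 3 ≤ 4 and |y| = 3 ≥ 1. Reading y takes M from p0 back to p0, so every xyⁱz is accepted.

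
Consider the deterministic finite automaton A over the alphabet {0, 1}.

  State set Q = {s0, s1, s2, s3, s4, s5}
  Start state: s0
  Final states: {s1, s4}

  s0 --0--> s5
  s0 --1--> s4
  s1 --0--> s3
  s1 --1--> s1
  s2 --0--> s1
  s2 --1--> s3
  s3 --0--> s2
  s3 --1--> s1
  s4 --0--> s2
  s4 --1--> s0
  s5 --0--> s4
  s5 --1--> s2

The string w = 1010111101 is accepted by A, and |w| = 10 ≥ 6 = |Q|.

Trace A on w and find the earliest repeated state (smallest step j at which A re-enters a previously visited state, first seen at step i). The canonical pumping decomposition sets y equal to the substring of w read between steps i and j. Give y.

10

State sequence: s0 -1-> s4 -0-> s2 -1-> s3 -0-> s2 -1-> s3 -1-> s1 -1-> s1 -1-> s1 -0-> s3 -1-> s1
First repeat at step 4: s2 was already visited.

So i = 2, j = 4, giving x = w[0:2] = 10, y = w[2:4] = 10, z = w[4:10] = 111101.
Check: |xy| = 4 ≤ 6 and |y| = 2 ≥ 1. Reading y takes A from s2 back to s2, so every xyⁱz is accepted.
With |Q| = 6, pigeonhole forces a state repeat no later than step 6; the substring read between the first and second visits to that state can be pumped.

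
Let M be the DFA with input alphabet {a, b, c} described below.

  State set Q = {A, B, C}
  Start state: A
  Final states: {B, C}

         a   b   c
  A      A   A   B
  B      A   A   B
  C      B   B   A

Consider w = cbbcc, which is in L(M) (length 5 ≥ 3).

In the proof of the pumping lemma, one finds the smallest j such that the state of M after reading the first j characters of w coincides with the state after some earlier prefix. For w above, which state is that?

State sequence: A -c-> B -b-> A -b-> A -c-> B -c-> B
First repeat at step 2: A was already visited.

The earliest repeat is at step j = 2: M is in A, which it already visited at step i = 0.
Since M has 3 states, any run of length ≥ 3 visits 3+1 states, so by pigeonhole some state repeats within the first 3 steps — that repeat gives the pumpable loop.

A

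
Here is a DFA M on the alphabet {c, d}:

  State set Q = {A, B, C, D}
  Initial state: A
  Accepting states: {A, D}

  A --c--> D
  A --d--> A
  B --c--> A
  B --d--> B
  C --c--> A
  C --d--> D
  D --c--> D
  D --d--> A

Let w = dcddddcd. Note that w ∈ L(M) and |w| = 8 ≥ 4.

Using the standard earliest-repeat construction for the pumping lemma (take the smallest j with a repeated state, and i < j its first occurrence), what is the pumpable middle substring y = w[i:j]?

State sequence: A -d-> A -c-> D -d-> A -d-> A -d-> A -d-> A -c-> D -d-> A
First repeat at step 1: A was already visited.

So i = 0, j = 1, giving x = w[0:0] = ε, y = w[0:1] = d, z = w[1:8] = cddddcd.
Check: |xy| = 1 ≤ 4 and |y| = 1 ≥ 1. Reading y takes M from A back to A, so every xyⁱz is accepted.

d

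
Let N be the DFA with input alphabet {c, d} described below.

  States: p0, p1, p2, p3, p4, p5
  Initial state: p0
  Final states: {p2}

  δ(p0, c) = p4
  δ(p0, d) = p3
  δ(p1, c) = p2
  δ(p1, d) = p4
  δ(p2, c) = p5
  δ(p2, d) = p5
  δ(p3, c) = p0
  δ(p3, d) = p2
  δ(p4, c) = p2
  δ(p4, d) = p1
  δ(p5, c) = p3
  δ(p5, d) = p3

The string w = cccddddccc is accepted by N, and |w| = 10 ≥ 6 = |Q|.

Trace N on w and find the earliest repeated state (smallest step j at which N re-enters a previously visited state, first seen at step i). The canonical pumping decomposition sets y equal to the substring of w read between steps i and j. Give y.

cdd

State sequence: p0 -c-> p4 -c-> p2 -c-> p5 -d-> p3 -d-> p2 -d-> p5 -d-> p3 -c-> p0 -c-> p4 -c-> p2
First repeat at step 5: p2 was already visited.

So i = 2, j = 5, giving x = w[0:2] = cc, y = w[2:5] = cdd, z = w[5:10] = ddccc.
Check: |xy| = 5 ≤ 6 and |y| = 3 ≥ 1. Reading y takes N from p2 back to p2, so every xyⁱz is accepted.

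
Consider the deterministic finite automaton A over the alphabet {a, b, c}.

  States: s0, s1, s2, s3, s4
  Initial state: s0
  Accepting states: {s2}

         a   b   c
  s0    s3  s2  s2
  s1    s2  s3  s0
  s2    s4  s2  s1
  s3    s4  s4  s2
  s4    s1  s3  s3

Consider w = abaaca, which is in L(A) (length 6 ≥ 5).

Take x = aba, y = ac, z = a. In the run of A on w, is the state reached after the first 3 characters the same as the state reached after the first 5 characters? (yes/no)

yes

Run of A on the first 5 characters of w = a b a a c:
  step 0: s0  (start)
  step 1: s3  (read a: s0→s3)
  step 2: s4  (read b: s3→s4)
  step 3: s1  (read a: s4→s1)
  step 4: s2  (read a: s1→s2)
  step 5: s1  (read c: s2→s1)

After x (step 3): s1. After xy (step 5): s1.
They match, so y = ac drives A around a cycle from s1 back to itself; pumping y any number of times keeps A in s1 before reading z, and xyⁱz ∈ L(A) for every i ≥ 0.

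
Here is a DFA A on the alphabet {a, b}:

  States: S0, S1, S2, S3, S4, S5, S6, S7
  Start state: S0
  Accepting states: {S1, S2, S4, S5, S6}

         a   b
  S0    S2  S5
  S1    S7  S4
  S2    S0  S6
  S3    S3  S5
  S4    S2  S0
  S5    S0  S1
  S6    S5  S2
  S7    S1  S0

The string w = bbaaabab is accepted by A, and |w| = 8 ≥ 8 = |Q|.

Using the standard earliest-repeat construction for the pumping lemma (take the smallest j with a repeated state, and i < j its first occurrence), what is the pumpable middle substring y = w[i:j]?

Run of A on w = b b a a a b a b:
  step 0: S0  (start)
  step 1: S5  (read b: S0→S5)
  step 2: S1  (read b: S5→S1)
  step 3: S7  (read a: S1→S7)
  step 4: S1  (read a: S7→S1)   ← first repeat (S1 seen earlier)
  step 5: S7  (read a: S1→S7)
  step 6: S0  (read b: S7→S0)
  step 7: S2  (read a: S0→S2)
  step 8: S6  (read b: S2→S6)

So i = 2, j = 4, giving x = w[0:2] = bb, y = w[2:4] = aa, z = w[4:8] = abab.
Check: |xy| = 4 ≤ 8 and |y| = 2 ≥ 1. Reading y takes A from S1 back to S1, so every xyⁱz is accepted.

aa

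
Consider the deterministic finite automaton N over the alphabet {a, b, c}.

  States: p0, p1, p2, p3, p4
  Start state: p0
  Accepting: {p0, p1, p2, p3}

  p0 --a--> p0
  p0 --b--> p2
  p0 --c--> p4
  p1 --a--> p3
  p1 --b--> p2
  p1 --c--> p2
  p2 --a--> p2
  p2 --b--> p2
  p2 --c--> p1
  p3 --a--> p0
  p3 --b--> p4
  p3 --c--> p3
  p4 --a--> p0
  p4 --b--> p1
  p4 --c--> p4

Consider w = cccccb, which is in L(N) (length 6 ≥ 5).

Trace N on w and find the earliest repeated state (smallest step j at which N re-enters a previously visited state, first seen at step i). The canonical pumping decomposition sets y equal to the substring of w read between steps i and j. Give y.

c

Run of N on w = c c c c c b:
  step 0: p0  (start)
  step 1: p4  (read c: p0→p4)
  step 2: p4  (read c: p4→p4)   ← first repeat (p4 seen earlier)
  step 3: p4  (read c: p4→p4)
  step 4: p4  (read c: p4→p4)
  step 5: p4  (read c: p4→p4)
  step 6: p1  (read b: p4→p1)

So i = 1, j = 2, giving x = w[0:1] = c, y = w[1:2] = c, z = w[2:6] = cccb.
Check: |xy| = 2 ≤ 5 and |y| = 1 ≥ 1. Reading y takes N from p4 back to p4, so every xyⁱz is accepted.
Since N has 5 states, any run of length ≥ 5 visits 5+1 states, so by pigeonhole some state repeats within the first 5 steps — that repeat gives the pumpable loop.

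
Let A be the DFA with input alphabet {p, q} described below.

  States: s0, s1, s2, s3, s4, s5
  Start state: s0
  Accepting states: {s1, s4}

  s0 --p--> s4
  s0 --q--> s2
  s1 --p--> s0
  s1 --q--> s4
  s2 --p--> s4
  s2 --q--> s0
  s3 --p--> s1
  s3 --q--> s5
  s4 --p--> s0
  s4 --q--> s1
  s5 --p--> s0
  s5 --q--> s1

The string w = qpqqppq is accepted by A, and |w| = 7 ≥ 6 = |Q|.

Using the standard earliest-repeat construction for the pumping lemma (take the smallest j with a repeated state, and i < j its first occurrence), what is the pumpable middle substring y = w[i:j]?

qq

State sequence: s0 -q-> s2 -p-> s4 -q-> s1 -q-> s4 -p-> s0 -p-> s4 -q-> s1
First repeat at step 4: s4 was already visited.

So i = 2, j = 4, giving x = w[0:2] = qp, y = w[2:4] = qq, z = w[4:7] = ppq.
Check: |xy| = 4 ≤ 6 and |y| = 2 ≥ 1. Reading y takes A from s4 back to s4, so every xyⁱz is accepted.
The DFA has 6 states, so the proof of the pumping lemma guarantees a repeated state among the first 6+1 visited; the segment between the two visits is the pumpable y.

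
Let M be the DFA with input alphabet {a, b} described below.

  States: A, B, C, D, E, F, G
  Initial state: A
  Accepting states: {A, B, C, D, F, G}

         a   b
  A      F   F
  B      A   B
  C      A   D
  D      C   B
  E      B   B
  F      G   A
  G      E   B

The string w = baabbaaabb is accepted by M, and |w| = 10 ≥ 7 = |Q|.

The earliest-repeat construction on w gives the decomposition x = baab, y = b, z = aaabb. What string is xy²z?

xy^2z = baab·b·b·aaabb = baabbbaaabb.
Reading y = b takes M from B back to B, so after x·y·y the machine is still in B, and z then leads to the accepting state B. Hence baabbbaaabb ∈ L(M).

baabbbaaabb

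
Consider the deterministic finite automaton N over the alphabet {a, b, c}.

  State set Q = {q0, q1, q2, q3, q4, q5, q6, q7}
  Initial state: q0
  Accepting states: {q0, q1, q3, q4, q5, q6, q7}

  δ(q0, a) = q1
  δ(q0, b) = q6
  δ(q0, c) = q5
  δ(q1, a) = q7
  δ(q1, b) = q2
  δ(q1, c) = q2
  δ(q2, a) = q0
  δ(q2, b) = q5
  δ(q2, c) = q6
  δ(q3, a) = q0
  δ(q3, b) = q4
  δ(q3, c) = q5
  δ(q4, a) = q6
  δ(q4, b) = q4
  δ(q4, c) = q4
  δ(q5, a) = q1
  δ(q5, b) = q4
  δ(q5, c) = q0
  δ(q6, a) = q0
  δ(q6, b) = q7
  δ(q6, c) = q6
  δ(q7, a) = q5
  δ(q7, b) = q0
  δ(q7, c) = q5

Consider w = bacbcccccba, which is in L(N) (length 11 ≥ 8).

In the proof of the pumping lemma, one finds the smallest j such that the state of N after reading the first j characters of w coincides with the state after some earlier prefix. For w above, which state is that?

State sequence: q0 -b-> q6 -a-> q0 -c-> q5 -b-> q4 -c-> q4 -c-> q4 -c-> q4 -c-> q4 -c-> q4 -b-> q4 -a-> q6
First repeat at step 2: q0 was already visited.

The earliest repeat is at step j = 2: N is in q0, which it already visited at step i = 0.
With |Q| = 8, pigeonhole forces a state repeat no later than step 8; the substring read between the first and second visits to that state can be pumped.

q0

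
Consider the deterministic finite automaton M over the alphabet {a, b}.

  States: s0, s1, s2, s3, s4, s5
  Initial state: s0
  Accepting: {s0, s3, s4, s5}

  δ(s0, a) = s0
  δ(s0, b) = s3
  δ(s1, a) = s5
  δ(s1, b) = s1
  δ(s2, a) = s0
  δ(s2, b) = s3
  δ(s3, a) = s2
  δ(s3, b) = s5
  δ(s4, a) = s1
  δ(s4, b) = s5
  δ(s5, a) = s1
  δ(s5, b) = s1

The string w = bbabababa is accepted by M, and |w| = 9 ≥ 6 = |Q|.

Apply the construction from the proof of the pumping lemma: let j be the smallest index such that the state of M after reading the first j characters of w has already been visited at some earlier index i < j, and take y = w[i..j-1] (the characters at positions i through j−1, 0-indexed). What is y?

b

State sequence: s0 -b-> s3 -b-> s5 -a-> s1 -b-> s1 -a-> s5 -b-> s1 -a-> s5 -b-> s1 -a-> s5
First repeat at step 4: s1 was already visited.

So i = 3, j = 4, giving x = w[0:3] = bba, y = w[3:4] = b, z = w[4:9] = ababa.
Check: |xy| = 4 ≤ 6 and |y| = 1 ≥ 1. Reading y takes M from s1 back to s1, so every xyⁱz is accepted.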